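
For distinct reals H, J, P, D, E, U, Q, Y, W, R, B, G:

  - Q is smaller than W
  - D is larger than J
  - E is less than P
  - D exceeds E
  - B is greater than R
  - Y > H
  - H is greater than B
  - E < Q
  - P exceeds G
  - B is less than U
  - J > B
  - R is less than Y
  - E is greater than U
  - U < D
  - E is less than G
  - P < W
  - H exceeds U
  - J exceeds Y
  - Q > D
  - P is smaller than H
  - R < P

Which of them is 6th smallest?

P

The consecutive relations fix a unique order: R < B < U < E < G < P < H < Y < J < D < Q < W.
Counting 6 from the smallest end gives P.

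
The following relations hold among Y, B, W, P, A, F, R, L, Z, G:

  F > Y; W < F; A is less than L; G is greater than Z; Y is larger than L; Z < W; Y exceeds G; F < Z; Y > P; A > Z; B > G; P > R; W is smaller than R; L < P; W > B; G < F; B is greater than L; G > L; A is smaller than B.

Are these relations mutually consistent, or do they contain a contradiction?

Chaining the given relations yields Z < A < L < G < B < W < R < P < Y < F, so Z < F. But one relation states F < Z. These cannot both hold.

inconsistent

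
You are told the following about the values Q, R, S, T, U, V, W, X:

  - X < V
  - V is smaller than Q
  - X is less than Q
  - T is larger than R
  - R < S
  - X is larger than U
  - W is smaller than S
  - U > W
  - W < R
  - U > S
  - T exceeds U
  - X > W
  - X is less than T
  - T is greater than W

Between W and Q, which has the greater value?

Following the relations from W: W < R < S < U < X < V < Q.
So W < Q; Q is the larger of the two.

Q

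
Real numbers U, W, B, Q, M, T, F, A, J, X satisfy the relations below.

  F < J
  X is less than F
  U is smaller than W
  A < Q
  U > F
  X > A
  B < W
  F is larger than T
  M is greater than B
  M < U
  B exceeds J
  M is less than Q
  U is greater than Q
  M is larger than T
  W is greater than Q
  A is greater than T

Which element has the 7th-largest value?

Piecing the relations together gives one ordering: T < A < X < F < J < B < M < Q < U < W.
The 7th largest is F.

F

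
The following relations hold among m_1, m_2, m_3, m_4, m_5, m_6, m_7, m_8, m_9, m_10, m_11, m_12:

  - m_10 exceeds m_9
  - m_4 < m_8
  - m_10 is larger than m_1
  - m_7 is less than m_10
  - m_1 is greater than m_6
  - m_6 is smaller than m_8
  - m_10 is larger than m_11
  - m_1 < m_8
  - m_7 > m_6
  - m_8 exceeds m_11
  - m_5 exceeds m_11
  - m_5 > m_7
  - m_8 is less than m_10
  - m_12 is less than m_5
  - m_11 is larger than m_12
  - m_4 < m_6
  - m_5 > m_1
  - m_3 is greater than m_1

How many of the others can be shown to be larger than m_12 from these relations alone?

The elements the relations force above m_12 are m_11, m_8, m_10, m_5 — no chain reaches any other.
That is 4.

4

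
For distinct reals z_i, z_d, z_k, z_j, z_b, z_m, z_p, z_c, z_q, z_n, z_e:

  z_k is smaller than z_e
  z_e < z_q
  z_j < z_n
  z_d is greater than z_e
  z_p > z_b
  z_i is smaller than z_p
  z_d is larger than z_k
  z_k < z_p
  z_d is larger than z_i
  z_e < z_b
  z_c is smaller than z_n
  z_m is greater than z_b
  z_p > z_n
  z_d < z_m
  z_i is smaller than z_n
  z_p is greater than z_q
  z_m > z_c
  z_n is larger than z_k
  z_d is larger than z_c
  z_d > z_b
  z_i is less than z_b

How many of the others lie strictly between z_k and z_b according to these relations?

The relations place z_k below z_b. An element lies strictly between them when it is forced above z_k and also forced below z_b.
Above z_k: {z_e, z_n, z_q, z_d, z_p, z_m}. Below z_b: {z_i, z_e}.
Intersection: {z_e} — 1.

1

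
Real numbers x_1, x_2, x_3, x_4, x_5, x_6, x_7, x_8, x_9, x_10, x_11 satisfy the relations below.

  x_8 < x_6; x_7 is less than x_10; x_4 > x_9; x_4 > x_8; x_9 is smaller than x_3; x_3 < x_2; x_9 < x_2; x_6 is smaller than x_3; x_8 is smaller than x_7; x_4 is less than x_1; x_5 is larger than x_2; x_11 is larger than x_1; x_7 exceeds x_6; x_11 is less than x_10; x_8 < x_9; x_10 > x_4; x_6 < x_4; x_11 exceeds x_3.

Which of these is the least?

x_8

Chaining upward from x_8: directly above it, x_6, x_9, x_4, x_7; then x_3, x_2, x_1, x_10; then x_5, x_11.
That covers every other element, and nothing is given below x_8, so x_8 is the least.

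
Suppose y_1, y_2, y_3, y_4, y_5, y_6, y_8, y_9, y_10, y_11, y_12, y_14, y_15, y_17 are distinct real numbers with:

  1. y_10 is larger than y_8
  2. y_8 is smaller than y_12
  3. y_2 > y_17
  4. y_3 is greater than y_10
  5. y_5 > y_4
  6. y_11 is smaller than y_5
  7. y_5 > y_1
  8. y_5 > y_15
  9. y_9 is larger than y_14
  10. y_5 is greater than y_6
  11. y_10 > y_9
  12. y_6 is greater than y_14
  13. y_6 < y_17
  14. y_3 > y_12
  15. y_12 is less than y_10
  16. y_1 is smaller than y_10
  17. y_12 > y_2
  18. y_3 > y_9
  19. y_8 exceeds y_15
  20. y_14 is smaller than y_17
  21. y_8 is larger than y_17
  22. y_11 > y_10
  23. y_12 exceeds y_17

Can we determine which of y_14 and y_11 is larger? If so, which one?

y_11

y_14 < y_6 and y_6 < y_17 give y_14 < y_17.
With y_17 < y_2: y_14 < y_6 < y_17 < y_2.
Then y_2 < y_12 extends the chain to y_12.
With y_12 < y_10: y_14 < y_6 < y_17 < y_2 < y_12 < y_10.
Then y_10 < y_11 extends the chain to y_11.
So y_11 is larger.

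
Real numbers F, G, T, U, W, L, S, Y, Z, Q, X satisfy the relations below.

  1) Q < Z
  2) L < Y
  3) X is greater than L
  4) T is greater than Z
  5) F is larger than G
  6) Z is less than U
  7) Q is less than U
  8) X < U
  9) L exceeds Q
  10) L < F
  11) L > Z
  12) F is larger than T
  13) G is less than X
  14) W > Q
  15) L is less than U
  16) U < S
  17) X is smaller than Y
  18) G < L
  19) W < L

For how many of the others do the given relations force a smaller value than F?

6

Directly below F: G, L, T.
One step further: Q, Z, W (6 so far).
Nothing else is reachable below F; 6 in all.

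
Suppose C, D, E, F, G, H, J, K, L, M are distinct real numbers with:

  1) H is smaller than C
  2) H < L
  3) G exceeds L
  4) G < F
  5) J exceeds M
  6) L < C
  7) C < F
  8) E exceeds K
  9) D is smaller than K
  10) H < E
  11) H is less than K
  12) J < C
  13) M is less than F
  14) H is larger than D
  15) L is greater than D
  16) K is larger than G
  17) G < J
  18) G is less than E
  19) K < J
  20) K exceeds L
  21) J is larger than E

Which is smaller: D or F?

D

Link the given pairs in sequence: D < H; H < L; L < G; G < E; E < J; J < C; C < F.
Chaining these gives D < H < L < G < E < J < C < F.
So D < F; D is the smaller of the two.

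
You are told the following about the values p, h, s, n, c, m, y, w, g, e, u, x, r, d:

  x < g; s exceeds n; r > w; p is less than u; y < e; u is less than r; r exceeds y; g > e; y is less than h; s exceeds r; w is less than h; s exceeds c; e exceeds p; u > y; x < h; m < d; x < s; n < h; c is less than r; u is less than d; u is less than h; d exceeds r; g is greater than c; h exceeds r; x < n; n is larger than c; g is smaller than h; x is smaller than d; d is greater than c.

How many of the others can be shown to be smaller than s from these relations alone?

The elements the relations force below s are p, c, x, n, w, y, u, r — no chain reaches any other.
That is 8.

8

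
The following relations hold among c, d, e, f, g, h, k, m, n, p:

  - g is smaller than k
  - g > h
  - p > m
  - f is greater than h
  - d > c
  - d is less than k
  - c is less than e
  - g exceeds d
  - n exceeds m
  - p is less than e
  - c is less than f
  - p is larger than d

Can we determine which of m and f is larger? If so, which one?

Following every chain through m: above m we get n, p, e.
f is not reached, and no chain runs the other way from f to m.
So the given relations leave the order of m and f undetermined.

undetermined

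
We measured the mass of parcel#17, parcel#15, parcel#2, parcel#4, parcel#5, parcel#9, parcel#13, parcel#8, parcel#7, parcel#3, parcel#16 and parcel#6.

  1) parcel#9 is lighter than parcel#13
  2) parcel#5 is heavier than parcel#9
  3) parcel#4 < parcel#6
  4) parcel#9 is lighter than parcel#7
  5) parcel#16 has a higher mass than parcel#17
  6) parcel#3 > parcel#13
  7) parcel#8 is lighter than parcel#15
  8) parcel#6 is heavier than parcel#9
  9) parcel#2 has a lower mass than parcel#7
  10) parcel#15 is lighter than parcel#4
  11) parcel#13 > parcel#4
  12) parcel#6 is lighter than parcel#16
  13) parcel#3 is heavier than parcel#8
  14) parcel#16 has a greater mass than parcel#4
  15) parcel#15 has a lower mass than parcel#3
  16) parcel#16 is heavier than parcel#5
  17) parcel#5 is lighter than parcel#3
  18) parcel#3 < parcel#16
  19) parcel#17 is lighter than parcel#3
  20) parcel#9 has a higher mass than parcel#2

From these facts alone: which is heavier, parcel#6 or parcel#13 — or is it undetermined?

Following every chain through parcel#6: above parcel#6 we get parcel#16; below parcel#6 we get parcel#2, parcel#8, parcel#9, parcel#15, parcel#4.
parcel#13 is not reached, and no chain runs the other way from parcel#13 to parcel#6.
So the given relations leave the order of parcel#6 and parcel#13 undetermined.

undetermined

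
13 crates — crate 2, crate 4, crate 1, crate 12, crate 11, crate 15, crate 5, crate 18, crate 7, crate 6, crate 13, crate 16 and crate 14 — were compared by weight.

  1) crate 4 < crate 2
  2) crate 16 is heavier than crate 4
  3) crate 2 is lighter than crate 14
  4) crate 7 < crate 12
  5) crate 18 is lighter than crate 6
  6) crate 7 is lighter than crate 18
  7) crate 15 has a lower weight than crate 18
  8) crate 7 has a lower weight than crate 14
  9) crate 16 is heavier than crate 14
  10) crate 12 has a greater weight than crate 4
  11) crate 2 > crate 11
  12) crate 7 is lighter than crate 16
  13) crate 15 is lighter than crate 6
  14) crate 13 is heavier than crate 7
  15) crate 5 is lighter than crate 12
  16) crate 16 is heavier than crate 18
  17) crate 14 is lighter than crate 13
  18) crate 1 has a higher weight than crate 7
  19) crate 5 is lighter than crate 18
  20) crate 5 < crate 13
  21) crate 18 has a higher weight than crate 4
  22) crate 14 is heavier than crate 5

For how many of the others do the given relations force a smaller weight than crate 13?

6

Directly below crate 13: crate 5, crate 7, crate 14.
One step further: crate 2 (4 so far).
One step further: crate 11, crate 4 (6 so far).
No other element is forced below crate 13 by the given relations, so the count is 6.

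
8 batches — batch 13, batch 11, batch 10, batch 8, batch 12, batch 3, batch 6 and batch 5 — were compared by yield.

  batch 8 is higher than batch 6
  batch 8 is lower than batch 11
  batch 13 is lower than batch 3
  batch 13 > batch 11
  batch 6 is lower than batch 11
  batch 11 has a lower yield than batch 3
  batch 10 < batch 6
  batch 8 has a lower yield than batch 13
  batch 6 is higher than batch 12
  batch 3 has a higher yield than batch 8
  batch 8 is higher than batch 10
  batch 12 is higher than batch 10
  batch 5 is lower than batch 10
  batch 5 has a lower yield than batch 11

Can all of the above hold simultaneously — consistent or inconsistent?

consistent

Every relation is compatible with batch 5 < batch 10 < batch 12 < batch 6 < batch 8 < batch 11 < batch 13 < batch 3; the set is consistent.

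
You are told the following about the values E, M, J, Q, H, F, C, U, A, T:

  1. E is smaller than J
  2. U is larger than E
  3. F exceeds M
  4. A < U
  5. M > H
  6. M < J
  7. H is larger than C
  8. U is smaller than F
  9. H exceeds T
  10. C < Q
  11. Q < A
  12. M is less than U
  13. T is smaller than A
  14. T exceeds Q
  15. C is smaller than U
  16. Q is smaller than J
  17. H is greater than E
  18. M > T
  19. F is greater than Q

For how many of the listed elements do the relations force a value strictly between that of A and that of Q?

The relations place Q below A. An element lies strictly between them when it is forced above Q and also forced below A.
Above Q: {T, H, M, J, U, F}. Below A: {C, T}.
Intersection: {T} — 1.

1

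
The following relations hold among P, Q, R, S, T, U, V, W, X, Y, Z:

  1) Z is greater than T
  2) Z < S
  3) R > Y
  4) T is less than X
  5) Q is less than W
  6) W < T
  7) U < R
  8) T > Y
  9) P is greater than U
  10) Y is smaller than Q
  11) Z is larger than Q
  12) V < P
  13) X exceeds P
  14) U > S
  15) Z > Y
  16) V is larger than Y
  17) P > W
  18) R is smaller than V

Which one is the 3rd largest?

Chaining the given pairs: Y < Q < W < T < Z < S < U < R < V < P < X.
The 3rd largest is V.

V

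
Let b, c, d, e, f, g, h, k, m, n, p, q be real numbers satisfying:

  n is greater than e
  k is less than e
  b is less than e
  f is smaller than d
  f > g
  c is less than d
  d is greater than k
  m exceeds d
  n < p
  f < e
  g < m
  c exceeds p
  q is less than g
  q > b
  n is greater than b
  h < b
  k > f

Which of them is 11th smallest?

Piecing the relations together gives one ordering: h < b < q < g < f < k < e < n < p < c < d < m.
Counting 11 from the smallest end gives d.

d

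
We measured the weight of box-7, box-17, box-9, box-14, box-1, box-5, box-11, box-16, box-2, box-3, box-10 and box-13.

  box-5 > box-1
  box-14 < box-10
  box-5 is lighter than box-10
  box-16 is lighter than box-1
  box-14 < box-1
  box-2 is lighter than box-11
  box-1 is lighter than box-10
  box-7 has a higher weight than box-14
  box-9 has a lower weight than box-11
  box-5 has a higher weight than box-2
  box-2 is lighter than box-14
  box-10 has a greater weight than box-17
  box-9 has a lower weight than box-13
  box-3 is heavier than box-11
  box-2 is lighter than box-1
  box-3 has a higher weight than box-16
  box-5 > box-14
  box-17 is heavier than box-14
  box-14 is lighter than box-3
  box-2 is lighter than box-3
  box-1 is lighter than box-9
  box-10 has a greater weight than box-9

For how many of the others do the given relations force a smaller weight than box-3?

6

The elements the relations force below box-3 are box-16, box-2, box-14, box-1, box-9, box-11 — no chain reaches any other.
That is 6.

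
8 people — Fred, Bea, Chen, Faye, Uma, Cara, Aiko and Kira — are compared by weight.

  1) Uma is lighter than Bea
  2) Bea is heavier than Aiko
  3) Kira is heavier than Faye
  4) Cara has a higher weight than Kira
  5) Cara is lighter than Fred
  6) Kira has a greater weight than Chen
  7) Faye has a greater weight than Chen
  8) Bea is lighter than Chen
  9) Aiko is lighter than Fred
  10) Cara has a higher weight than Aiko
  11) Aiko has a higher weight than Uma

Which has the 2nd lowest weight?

Aiko

Piecing the relations together gives one ordering: Uma < Aiko < Bea < Chen < Faye < Kira < Cara < Fred.
The 2nd smallest is Aiko.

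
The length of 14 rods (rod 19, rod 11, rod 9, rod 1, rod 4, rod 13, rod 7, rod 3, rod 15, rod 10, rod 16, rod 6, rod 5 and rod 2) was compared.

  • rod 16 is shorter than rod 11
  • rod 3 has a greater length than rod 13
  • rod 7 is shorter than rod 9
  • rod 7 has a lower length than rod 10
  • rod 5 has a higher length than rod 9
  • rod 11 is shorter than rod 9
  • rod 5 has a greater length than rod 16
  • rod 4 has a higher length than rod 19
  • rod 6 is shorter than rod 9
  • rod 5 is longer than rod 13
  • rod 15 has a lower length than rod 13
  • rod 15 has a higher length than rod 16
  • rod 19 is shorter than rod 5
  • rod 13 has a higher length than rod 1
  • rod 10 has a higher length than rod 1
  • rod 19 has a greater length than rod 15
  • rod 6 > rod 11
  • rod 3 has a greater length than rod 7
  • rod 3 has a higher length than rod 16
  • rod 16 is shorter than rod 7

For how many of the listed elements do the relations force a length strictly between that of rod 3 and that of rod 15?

1

The relations place rod 15 below rod 3. An element lies strictly between them when it is forced above rod 15 and also forced below rod 3.
Above rod 15: {rod 19, rod 13, rod 5, rod 4}. Below rod 3: {rod 1, rod 16, rod 7, rod 13}.
Intersection: {rod 13} — 1.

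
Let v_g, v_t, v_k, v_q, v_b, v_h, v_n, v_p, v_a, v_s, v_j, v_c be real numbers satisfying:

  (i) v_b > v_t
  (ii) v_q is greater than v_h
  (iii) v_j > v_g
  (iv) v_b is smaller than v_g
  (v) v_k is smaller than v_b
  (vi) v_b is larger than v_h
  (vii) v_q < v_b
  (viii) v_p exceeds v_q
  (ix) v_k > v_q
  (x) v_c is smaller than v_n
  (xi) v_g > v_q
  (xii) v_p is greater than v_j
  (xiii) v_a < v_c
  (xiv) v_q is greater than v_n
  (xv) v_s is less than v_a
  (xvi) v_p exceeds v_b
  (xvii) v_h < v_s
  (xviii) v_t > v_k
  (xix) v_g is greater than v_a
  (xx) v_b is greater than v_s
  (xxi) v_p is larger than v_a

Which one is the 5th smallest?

v_n

Piecing the relations together gives one ordering: v_h < v_s < v_a < v_c < v_n < v_q < v_k < v_t < v_b < v_g < v_j < v_p.
The 5th smallest is v_n.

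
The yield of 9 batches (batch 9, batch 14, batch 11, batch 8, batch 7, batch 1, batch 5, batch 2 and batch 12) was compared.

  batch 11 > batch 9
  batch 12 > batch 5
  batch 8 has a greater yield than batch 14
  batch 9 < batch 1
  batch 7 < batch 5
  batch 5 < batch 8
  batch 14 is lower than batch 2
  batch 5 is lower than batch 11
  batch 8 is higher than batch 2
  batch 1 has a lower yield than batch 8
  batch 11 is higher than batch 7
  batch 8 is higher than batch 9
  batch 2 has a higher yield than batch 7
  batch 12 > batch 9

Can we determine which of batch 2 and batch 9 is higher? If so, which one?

Following every chain through batch 9: above batch 9 we get batch 1, batch 12, batch 8, batch 11.
batch 2 is not reached, and no chain runs the other way from batch 2 to batch 9.
So the given relations leave the order of batch 9 and batch 2 undetermined.

undetermined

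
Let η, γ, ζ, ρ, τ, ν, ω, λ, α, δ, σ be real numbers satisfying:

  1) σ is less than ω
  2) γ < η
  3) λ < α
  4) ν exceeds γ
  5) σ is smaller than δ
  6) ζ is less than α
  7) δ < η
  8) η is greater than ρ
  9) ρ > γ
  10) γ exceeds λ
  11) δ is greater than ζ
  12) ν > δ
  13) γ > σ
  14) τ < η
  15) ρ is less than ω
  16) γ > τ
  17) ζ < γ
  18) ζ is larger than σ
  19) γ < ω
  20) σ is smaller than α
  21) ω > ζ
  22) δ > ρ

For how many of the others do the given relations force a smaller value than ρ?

5

Directly below ρ: γ.
One step further: σ, τ, λ, ζ (5 so far).
No other element is forced below ρ by the given relations, so the count is 5.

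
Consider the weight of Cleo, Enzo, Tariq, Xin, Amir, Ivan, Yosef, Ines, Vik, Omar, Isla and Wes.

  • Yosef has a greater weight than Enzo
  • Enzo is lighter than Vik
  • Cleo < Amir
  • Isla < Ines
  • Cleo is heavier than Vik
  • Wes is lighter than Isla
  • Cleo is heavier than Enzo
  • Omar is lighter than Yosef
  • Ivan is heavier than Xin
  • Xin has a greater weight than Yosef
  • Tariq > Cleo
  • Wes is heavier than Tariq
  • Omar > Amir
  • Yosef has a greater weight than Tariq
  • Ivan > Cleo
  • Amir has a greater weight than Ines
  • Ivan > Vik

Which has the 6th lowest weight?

Piecing the relations together gives one ordering: Enzo < Vik < Cleo < Tariq < Wes < Isla < Ines < Amir < Omar < Yosef < Xin < Ivan.
Counting 6 from the smallest end gives Isla.

Isla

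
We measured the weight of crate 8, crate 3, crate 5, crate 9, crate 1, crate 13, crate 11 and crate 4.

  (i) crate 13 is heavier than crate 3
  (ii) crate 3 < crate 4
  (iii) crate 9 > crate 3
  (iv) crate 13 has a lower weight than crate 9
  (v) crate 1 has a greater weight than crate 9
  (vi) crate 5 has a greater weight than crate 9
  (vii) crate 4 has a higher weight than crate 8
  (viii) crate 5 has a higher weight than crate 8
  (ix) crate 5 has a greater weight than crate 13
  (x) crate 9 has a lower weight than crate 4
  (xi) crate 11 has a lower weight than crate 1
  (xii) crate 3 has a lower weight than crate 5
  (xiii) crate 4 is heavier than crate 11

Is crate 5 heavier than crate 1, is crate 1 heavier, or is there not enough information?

undetermined

Following every chain through crate 5: below crate 5 we get crate 3, crate 13, crate 9, crate 8.
crate 1 is not reached, and no chain runs the other way from crate 1 to crate 5.
So the given relations leave the order of crate 5 and crate 1 undetermined.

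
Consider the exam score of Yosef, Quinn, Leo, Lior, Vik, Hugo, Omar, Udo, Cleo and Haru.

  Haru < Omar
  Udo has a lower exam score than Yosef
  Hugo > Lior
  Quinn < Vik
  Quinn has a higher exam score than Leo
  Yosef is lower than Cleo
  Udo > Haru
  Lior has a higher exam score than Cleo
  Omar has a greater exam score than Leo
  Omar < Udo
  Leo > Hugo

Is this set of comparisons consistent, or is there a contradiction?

inconsistent

Chaining the given relations yields Omar < Udo < Yosef < Cleo < Lior < Hugo < Leo, so Omar < Leo. But one relation states Leo < Omar. These cannot both hold.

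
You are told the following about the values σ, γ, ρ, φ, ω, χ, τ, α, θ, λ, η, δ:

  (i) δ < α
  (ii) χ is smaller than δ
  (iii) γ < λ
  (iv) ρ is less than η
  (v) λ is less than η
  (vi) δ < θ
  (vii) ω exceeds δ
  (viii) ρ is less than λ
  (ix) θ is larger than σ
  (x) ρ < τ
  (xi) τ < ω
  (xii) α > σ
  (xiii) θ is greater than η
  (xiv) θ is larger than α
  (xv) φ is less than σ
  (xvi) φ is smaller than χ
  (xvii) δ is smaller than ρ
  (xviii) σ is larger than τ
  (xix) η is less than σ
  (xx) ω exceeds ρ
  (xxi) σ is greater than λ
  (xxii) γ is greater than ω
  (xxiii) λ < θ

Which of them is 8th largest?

τ

Chaining the given pairs: φ < χ < δ < ρ < τ < ω < γ < λ < η < σ < α < θ.
The 8th largest is τ.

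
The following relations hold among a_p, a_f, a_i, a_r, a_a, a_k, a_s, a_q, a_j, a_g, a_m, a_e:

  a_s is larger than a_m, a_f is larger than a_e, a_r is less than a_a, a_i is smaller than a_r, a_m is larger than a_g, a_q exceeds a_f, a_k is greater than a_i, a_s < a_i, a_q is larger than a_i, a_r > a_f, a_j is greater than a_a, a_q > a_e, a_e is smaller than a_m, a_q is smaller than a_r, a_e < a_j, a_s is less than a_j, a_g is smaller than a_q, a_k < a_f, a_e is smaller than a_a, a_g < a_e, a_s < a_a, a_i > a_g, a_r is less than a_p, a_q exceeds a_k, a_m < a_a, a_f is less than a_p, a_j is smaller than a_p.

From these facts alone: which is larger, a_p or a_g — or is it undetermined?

a_p

a_g < a_e and a_e < a_m give a_g < a_m.
Then a_m < a_s extends the chain to a_s.
With a_s < a_i: a_g < a_e < a_m < a_s < a_i.
With a_i < a_k: a_g < a_e < a_m < a_s < a_i < a_k.
With a_k < a_f: a_g < a_e < a_m < a_s < a_i < a_k < a_f.
With a_f < a_q: a_g < a_e < a_m < a_s < a_i < a_k < a_f < a_q.
Then a_q < a_r extends the chain to a_r.
With a_r < a_a: a_g < a_e < a_m < a_s < a_i < a_k < a_f < a_q < a_r < a_a.
Then a_a < a_j extends the chain to a_j.
Then a_j < a_p extends the chain to a_p.
So a_p is larger.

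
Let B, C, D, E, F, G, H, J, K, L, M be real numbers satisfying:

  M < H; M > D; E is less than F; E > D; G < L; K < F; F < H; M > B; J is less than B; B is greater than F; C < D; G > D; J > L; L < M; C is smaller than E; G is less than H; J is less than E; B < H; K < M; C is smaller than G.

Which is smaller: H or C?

C

C < D and D < G give C < G.
Then G < L extends the chain to L.
Then L < J extends the chain to J.
Then J < E extends the chain to E.
With E < F: C < D < G < L < J < E < F.
With F < B: C < D < G < L < J < E < F < B.
Then B < M extends the chain to M.
Then M < H extends the chain to H.
So C < H; C is the smaller of the two.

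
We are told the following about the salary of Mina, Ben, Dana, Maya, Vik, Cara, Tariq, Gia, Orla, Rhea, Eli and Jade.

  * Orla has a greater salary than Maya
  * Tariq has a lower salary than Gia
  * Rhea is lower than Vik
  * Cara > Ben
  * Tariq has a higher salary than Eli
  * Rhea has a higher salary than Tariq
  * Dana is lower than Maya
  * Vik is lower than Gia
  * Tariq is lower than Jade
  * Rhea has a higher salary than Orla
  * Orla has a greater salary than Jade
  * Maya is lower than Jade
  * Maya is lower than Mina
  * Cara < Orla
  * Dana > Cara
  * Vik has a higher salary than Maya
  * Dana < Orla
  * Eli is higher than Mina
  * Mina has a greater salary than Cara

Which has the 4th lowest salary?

The consecutive relations fix a unique order: Ben < Cara < Dana < Maya < Mina < Eli < Tariq < Jade < Orla < Rhea < Vik < Gia.
Counting 4 from the smallest end gives Maya.

Maya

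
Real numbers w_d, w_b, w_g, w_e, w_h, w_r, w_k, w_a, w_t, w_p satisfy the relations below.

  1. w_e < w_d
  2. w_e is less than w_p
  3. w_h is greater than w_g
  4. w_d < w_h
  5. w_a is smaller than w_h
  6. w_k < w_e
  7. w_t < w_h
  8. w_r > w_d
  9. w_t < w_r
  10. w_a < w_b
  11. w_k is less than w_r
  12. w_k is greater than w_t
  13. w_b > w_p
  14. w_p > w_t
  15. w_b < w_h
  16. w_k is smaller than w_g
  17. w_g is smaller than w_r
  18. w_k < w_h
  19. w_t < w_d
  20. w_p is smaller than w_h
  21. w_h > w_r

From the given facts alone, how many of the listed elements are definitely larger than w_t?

8

Directly above w_t: w_k, w_d, w_p, w_r, w_h.
One step further: w_g, w_e, w_b (8 so far).
Nothing else is reachable above w_t; 8 in all.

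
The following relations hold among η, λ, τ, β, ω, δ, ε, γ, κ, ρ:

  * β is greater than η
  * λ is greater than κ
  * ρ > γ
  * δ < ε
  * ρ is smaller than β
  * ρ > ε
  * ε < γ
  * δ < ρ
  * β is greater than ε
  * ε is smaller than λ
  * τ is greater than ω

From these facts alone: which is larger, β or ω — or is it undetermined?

undetermined

Following every chain through ω: above ω we get τ.
β is not reached, and no chain runs the other way from β to ω.
So the given relations leave the order of ω and β undetermined.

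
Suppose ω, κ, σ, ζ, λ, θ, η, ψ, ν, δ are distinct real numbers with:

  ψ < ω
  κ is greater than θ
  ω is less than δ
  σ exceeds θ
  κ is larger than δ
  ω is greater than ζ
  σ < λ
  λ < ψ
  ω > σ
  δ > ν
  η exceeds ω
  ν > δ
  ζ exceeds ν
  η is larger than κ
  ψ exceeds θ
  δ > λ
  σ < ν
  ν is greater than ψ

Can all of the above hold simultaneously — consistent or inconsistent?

We have δ < ν stated directly, yet also ν < ζ < ω < δ by chaining the others — so ν < δ. Contradiction.

inconsistent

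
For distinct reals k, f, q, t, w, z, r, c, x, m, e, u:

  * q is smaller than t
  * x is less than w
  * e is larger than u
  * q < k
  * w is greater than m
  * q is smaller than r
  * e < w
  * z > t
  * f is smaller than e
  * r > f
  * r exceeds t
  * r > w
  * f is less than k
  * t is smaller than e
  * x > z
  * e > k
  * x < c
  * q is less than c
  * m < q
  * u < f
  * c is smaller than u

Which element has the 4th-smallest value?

z

The consecutive relations fix a unique order: m < q < t < z < x < c < u < f < k < e < w < r.
Counting 4 from the smallest end gives z.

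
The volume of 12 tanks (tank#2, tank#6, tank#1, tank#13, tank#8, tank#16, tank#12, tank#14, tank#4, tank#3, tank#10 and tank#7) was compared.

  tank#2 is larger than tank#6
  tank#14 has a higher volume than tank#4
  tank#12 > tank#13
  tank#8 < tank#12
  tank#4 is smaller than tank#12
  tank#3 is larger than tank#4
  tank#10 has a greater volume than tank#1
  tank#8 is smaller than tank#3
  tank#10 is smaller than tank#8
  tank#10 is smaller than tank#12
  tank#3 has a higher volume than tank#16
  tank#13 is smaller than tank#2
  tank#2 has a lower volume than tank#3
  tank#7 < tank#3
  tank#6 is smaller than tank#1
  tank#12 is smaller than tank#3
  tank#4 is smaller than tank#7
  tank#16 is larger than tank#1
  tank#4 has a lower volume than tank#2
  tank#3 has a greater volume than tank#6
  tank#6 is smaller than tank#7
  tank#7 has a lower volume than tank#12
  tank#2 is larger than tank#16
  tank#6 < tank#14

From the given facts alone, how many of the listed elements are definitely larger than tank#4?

From tank#4 the given relations immediately reach tank#2, tank#7, tank#12, tank#3, tank#14.
No other element is forced above tank#4 by the given relations, so the count is 5.

5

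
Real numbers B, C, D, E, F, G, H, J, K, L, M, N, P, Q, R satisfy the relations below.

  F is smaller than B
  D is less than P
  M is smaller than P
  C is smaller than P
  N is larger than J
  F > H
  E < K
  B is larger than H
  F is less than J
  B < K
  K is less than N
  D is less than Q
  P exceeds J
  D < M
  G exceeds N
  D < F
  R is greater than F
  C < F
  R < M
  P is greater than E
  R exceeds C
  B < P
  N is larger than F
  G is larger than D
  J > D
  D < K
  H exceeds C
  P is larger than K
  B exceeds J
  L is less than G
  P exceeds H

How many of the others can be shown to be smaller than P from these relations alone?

Directly below P: C, H, D, J, B, E, K, M.
One step further: F, R (10 so far).
Nothing else is reachable below P; 10 in all.

10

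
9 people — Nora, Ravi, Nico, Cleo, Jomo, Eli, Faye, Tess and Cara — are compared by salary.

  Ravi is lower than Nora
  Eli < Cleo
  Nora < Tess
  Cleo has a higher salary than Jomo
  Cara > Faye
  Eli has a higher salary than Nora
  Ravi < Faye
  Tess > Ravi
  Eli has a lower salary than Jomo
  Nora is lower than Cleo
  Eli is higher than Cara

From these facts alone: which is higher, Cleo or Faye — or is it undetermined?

Link the given pairs in sequence: Faye < Cara; Cara < Eli; Eli < Jomo; Jomo < Cleo.
Together: Faye < Cara < Eli < Jomo < Cleo.
So Cleo is higher.

Cleo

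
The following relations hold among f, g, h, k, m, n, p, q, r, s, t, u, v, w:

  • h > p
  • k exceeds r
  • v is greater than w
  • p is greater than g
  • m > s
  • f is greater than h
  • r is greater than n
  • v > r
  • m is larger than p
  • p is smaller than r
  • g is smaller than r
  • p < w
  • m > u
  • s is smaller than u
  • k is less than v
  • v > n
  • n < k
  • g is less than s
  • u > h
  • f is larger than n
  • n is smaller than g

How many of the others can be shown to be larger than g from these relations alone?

10

The elements the relations force above g are p, h, r, s, u, w, k, v, f, m — no chain reaches any other.
That is 10.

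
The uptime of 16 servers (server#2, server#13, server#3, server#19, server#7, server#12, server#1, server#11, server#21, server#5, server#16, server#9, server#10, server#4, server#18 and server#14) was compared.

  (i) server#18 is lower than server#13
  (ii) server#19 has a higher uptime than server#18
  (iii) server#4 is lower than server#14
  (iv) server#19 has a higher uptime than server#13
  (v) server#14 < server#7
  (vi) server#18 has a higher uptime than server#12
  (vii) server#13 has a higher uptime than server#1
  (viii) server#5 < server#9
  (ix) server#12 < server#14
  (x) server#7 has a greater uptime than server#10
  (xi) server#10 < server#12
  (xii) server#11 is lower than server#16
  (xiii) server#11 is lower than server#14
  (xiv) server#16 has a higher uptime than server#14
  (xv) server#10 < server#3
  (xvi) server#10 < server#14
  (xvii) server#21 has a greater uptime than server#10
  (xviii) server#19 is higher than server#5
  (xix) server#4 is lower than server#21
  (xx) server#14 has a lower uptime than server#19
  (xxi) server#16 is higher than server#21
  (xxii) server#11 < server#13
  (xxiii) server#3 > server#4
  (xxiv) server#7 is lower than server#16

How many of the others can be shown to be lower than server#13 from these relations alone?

From server#13 the given relations immediately reach server#11, server#1, server#18.
From those, server#12 — 4 in total.
From those, server#10 — 5 in total.
Nothing else is reachable below server#13; 5 in all.

5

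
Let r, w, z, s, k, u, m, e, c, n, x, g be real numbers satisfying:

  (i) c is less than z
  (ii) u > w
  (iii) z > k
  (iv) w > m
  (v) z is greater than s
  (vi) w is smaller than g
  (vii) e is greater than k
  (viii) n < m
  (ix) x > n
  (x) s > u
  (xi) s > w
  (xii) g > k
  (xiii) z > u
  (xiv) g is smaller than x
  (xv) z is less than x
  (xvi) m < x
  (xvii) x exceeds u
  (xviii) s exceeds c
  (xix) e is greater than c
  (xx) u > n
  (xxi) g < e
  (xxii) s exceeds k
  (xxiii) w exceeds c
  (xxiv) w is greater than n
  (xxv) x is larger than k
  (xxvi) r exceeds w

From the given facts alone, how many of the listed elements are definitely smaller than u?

Directly below u: n, w.
One step further: m, c (4 so far).
No other element is forced below u by the given relations, so the count is 4.

4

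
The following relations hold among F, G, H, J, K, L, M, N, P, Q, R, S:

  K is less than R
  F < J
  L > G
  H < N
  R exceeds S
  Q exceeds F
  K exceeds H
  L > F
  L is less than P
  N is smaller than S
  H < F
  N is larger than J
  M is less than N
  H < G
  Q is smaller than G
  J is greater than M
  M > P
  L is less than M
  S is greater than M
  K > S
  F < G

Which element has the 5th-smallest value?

L

Chaining the given pairs: H < F < Q < G < L < P < M < J < N < S < K < R.
The 5th smallest is L.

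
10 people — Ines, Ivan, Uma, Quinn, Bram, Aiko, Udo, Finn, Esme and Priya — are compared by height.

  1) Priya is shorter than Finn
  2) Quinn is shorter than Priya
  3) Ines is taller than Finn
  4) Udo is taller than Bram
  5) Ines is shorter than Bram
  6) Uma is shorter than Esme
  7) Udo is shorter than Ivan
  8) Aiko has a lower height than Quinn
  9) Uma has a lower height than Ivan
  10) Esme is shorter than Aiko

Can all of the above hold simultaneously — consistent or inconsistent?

Every relation is compatible with Uma < Esme < Aiko < Quinn < Priya < Finn < Ines < Bram < Udo < Ivan; the set is consistent.

consistent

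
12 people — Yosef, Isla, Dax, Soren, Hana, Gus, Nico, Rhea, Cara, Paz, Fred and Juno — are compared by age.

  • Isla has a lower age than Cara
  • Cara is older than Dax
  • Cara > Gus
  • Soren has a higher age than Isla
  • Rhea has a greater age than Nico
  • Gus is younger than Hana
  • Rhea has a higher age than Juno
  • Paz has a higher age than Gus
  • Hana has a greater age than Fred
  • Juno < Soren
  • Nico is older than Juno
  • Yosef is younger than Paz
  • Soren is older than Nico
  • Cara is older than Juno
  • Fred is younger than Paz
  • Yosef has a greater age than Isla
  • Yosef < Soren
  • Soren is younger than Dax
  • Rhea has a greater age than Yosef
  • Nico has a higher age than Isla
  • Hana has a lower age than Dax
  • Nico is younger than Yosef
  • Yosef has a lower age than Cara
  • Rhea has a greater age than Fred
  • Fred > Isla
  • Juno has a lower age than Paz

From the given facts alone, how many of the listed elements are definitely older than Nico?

The elements the relations force above Nico are Yosef, Soren, Rhea, Dax, Cara, Paz — no chain reaches any other.
That is 6.

6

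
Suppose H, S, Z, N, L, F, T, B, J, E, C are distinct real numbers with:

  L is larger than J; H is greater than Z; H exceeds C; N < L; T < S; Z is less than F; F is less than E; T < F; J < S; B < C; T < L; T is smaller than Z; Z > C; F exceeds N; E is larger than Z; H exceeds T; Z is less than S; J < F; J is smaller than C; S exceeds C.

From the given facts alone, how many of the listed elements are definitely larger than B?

Directly above B: C.
One step further: Z, H, S (4 so far).
One step further: F, E (6 so far).
Nothing else is reachable above B; 6 in all.

6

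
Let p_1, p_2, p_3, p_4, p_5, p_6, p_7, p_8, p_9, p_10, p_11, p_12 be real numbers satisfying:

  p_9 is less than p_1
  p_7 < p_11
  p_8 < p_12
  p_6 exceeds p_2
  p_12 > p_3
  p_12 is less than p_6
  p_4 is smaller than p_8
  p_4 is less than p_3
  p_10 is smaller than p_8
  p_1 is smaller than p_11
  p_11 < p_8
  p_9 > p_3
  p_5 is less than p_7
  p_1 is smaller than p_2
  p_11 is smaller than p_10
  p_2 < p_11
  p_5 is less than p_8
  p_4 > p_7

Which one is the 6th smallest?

Piecing the relations together gives one ordering: p_5 < p_7 < p_4 < p_3 < p_9 < p_1 < p_2 < p_11 < p_10 < p_8 < p_12 < p_6.
Counting 6 from the smallest end gives p_1.

p_1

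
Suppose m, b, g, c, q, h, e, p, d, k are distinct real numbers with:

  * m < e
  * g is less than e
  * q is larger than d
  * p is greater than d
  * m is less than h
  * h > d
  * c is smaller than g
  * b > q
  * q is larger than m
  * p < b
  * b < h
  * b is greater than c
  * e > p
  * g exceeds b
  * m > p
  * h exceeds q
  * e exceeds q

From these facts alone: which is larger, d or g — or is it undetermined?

d < p < m < q < b < g, by transitivity through p, m, q, b.
So g is larger.

g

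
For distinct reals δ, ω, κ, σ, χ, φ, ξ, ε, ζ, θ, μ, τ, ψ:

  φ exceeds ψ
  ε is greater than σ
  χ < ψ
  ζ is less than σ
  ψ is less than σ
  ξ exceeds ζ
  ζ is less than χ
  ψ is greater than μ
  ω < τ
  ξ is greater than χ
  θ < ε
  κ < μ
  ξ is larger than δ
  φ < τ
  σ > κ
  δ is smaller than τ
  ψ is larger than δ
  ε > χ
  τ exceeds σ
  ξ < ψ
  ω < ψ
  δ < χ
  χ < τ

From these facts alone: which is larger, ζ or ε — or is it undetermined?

ε

ζ < ξ and ξ < ψ give ζ < ψ.
Then ψ < σ extends the chain to σ.
With σ < ε: ζ < ξ < ψ < σ < ε.
So ε is larger.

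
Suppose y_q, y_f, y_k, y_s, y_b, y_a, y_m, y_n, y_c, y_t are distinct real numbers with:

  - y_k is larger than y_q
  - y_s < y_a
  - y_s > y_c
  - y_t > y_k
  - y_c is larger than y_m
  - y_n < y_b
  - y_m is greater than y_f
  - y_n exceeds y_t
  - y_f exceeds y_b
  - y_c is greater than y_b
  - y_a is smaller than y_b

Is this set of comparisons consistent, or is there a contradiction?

We have y_a < y_b stated directly, yet also y_b < y_f < y_m < y_c < y_s < y_a by chaining the others — so y_b < y_a. Contradiction.

inconsistent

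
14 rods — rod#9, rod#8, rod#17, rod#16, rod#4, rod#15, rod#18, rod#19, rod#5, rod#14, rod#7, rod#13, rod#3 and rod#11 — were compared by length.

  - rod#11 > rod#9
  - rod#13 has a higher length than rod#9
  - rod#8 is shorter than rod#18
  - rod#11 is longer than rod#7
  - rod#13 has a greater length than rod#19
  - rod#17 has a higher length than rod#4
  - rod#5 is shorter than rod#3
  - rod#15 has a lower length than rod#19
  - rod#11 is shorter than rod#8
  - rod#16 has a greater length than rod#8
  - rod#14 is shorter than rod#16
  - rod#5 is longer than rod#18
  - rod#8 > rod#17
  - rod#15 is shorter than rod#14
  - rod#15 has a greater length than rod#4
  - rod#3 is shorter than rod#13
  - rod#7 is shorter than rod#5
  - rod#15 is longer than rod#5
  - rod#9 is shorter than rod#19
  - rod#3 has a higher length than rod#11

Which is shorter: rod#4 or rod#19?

The relevant relations are rod#4 < rod#17; rod#17 < rod#8; rod#8 < rod#18; rod#18 < rod#5; rod#5 < rod#15; rod#15 < rod#19.
Together: rod#4 < rod#17 < rod#8 < rod#18 < rod#5 < rod#15 < rod#19.
So rod#4 < rod#19; rod#4 is the shorter of the two.

rod#4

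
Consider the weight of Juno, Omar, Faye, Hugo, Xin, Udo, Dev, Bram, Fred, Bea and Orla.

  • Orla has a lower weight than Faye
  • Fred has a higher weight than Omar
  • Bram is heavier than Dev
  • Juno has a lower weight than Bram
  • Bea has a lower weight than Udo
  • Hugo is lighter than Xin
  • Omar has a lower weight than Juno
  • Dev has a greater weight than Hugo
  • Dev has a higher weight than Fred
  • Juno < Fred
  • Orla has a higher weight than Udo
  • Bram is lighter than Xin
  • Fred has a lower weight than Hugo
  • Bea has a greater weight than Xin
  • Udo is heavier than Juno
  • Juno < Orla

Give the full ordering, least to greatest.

Omar < Juno < Fred < Hugo < Dev < Bram < Xin < Bea < Udo < Orla < Faye

Nothing is placed below Omar, so it is least; from there Omar < Juno; Juno < Fred; Fred < Hugo; Hugo < Dev; Dev < Bram; Bram < Xin; Xin < Bea; Bea < Udo; Udo < Orla; Orla < Faye, each given directly.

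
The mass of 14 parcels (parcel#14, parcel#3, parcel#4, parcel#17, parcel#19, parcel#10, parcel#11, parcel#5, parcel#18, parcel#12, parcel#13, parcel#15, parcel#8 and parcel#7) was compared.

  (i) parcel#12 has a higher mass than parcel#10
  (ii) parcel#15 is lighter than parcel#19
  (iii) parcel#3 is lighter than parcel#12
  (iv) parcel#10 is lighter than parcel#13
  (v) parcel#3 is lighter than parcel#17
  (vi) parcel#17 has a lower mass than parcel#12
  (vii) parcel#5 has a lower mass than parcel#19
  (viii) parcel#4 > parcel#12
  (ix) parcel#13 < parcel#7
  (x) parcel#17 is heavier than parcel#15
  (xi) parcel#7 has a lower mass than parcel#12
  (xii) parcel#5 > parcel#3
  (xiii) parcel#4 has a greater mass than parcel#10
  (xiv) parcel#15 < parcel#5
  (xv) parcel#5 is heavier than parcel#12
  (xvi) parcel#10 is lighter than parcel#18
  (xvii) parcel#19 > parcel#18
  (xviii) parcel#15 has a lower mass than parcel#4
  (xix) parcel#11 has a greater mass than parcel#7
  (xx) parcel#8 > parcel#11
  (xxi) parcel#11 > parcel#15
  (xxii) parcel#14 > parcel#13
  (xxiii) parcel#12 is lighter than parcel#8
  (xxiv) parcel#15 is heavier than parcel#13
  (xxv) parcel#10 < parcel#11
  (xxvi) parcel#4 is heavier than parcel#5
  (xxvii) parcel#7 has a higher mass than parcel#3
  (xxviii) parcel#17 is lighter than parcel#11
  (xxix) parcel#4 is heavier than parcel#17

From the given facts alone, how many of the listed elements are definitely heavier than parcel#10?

12

From parcel#10 the given relations immediately reach parcel#18, parcel#13, parcel#12, parcel#11, parcel#4.
From those, parcel#15, parcel#7, parcel#14, parcel#5, parcel#8, parcel#19 — 11 in total.
From those, parcel#17 — 12 in total.
Nothing else is reachable above parcel#10; 12 in all.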